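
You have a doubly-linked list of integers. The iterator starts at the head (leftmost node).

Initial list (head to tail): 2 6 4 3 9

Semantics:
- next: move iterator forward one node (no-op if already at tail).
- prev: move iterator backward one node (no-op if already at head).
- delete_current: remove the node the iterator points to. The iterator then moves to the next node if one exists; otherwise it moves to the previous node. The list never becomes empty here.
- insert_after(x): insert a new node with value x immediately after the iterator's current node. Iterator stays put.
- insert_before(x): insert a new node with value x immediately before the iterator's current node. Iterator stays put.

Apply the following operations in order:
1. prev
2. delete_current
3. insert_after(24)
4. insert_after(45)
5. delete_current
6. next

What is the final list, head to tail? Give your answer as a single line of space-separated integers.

Answer: 45 24 4 3 9

Derivation:
After 1 (prev): list=[2, 6, 4, 3, 9] cursor@2
After 2 (delete_current): list=[6, 4, 3, 9] cursor@6
After 3 (insert_after(24)): list=[6, 24, 4, 3, 9] cursor@6
After 4 (insert_after(45)): list=[6, 45, 24, 4, 3, 9] cursor@6
After 5 (delete_current): list=[45, 24, 4, 3, 9] cursor@45
After 6 (next): list=[45, 24, 4, 3, 9] cursor@24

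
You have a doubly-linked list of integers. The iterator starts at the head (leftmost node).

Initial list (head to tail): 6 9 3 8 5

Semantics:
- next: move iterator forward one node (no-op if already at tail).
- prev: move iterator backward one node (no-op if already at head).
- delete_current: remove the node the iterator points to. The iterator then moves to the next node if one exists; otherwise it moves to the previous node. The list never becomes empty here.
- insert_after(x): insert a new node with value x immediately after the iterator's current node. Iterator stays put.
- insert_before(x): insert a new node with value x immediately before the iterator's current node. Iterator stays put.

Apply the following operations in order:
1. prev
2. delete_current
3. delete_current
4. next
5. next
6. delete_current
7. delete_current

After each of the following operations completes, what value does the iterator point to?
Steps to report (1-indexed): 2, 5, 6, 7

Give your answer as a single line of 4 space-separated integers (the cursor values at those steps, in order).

Answer: 9 5 8 3

Derivation:
After 1 (prev): list=[6, 9, 3, 8, 5] cursor@6
After 2 (delete_current): list=[9, 3, 8, 5] cursor@9
After 3 (delete_current): list=[3, 8, 5] cursor@3
After 4 (next): list=[3, 8, 5] cursor@8
After 5 (next): list=[3, 8, 5] cursor@5
After 6 (delete_current): list=[3, 8] cursor@8
After 7 (delete_current): list=[3] cursor@3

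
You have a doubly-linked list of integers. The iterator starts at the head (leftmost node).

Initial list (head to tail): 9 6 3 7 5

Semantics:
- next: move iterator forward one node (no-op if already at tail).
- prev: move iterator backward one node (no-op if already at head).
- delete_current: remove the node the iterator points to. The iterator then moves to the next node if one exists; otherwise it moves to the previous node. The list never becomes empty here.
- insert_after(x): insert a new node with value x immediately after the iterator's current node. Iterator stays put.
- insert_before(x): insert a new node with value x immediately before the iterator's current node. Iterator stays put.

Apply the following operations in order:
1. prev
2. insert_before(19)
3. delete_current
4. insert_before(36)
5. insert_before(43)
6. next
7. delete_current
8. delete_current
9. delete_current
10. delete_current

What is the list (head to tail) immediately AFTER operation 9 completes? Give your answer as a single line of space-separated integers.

Answer: 19 36 43 6

Derivation:
After 1 (prev): list=[9, 6, 3, 7, 5] cursor@9
After 2 (insert_before(19)): list=[19, 9, 6, 3, 7, 5] cursor@9
After 3 (delete_current): list=[19, 6, 3, 7, 5] cursor@6
After 4 (insert_before(36)): list=[19, 36, 6, 3, 7, 5] cursor@6
After 5 (insert_before(43)): list=[19, 36, 43, 6, 3, 7, 5] cursor@6
After 6 (next): list=[19, 36, 43, 6, 3, 7, 5] cursor@3
After 7 (delete_current): list=[19, 36, 43, 6, 7, 5] cursor@7
After 8 (delete_current): list=[19, 36, 43, 6, 5] cursor@5
After 9 (delete_current): list=[19, 36, 43, 6] cursor@6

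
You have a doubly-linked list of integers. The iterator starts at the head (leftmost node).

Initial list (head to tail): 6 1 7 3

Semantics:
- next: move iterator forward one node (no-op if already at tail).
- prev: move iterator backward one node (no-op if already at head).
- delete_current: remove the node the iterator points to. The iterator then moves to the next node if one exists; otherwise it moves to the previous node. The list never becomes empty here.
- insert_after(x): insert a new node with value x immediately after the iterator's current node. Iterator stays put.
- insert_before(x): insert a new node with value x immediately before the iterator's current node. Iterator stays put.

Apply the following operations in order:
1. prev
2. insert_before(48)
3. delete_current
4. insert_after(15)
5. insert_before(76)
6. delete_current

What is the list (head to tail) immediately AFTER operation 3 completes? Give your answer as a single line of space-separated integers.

After 1 (prev): list=[6, 1, 7, 3] cursor@6
After 2 (insert_before(48)): list=[48, 6, 1, 7, 3] cursor@6
After 3 (delete_current): list=[48, 1, 7, 3] cursor@1

Answer: 48 1 7 3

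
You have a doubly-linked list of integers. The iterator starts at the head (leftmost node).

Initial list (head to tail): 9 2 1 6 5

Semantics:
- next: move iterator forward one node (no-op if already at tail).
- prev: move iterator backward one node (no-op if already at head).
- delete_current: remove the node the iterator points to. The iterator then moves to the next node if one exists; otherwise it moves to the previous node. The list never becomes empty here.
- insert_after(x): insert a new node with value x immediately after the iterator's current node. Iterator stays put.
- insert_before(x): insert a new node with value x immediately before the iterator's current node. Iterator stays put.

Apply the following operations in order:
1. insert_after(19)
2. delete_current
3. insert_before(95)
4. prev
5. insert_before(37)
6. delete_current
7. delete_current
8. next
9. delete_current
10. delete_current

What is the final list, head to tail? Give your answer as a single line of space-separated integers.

Answer: 37 2 5

Derivation:
After 1 (insert_after(19)): list=[9, 19, 2, 1, 6, 5] cursor@9
After 2 (delete_current): list=[19, 2, 1, 6, 5] cursor@19
After 3 (insert_before(95)): list=[95, 19, 2, 1, 6, 5] cursor@19
After 4 (prev): list=[95, 19, 2, 1, 6, 5] cursor@95
After 5 (insert_before(37)): list=[37, 95, 19, 2, 1, 6, 5] cursor@95
After 6 (delete_current): list=[37, 19, 2, 1, 6, 5] cursor@19
After 7 (delete_current): list=[37, 2, 1, 6, 5] cursor@2
After 8 (next): list=[37, 2, 1, 6, 5] cursor@1
After 9 (delete_current): list=[37, 2, 6, 5] cursor@6
After 10 (delete_current): list=[37, 2, 5] cursor@5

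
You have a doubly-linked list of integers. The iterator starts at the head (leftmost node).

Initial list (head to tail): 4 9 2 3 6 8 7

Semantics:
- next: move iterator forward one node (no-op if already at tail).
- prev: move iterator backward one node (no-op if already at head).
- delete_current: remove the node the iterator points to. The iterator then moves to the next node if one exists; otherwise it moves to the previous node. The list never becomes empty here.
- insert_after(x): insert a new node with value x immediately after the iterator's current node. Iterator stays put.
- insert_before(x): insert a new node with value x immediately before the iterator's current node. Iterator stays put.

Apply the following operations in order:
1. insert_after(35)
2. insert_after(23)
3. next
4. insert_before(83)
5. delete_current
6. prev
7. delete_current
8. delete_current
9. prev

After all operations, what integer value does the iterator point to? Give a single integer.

Answer: 4

Derivation:
After 1 (insert_after(35)): list=[4, 35, 9, 2, 3, 6, 8, 7] cursor@4
After 2 (insert_after(23)): list=[4, 23, 35, 9, 2, 3, 6, 8, 7] cursor@4
After 3 (next): list=[4, 23, 35, 9, 2, 3, 6, 8, 7] cursor@23
After 4 (insert_before(83)): list=[4, 83, 23, 35, 9, 2, 3, 6, 8, 7] cursor@23
After 5 (delete_current): list=[4, 83, 35, 9, 2, 3, 6, 8, 7] cursor@35
After 6 (prev): list=[4, 83, 35, 9, 2, 3, 6, 8, 7] cursor@83
After 7 (delete_current): list=[4, 35, 9, 2, 3, 6, 8, 7] cursor@35
After 8 (delete_current): list=[4, 9, 2, 3, 6, 8, 7] cursor@9
After 9 (prev): list=[4, 9, 2, 3, 6, 8, 7] cursor@4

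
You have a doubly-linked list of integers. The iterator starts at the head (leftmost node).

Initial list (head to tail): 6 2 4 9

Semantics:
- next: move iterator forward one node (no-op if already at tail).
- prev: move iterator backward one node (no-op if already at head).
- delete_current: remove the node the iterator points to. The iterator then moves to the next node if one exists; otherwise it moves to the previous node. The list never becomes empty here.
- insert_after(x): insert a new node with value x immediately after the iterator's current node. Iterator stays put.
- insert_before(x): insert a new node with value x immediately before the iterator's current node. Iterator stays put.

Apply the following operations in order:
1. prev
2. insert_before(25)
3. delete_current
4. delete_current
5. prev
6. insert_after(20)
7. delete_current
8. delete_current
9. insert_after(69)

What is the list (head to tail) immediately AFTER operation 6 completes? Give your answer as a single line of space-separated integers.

Answer: 25 20 4 9

Derivation:
After 1 (prev): list=[6, 2, 4, 9] cursor@6
After 2 (insert_before(25)): list=[25, 6, 2, 4, 9] cursor@6
After 3 (delete_current): list=[25, 2, 4, 9] cursor@2
After 4 (delete_current): list=[25, 4, 9] cursor@4
After 5 (prev): list=[25, 4, 9] cursor@25
After 6 (insert_after(20)): list=[25, 20, 4, 9] cursor@25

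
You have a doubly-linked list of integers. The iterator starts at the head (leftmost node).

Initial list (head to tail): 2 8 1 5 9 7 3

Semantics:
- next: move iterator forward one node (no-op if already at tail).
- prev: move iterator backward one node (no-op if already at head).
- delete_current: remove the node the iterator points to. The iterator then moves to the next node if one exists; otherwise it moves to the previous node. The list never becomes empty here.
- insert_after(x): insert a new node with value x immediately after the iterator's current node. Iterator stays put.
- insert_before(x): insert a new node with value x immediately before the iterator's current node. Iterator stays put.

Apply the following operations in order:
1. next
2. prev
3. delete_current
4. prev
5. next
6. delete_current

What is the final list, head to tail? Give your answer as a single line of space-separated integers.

Answer: 8 5 9 7 3

Derivation:
After 1 (next): list=[2, 8, 1, 5, 9, 7, 3] cursor@8
After 2 (prev): list=[2, 8, 1, 5, 9, 7, 3] cursor@2
After 3 (delete_current): list=[8, 1, 5, 9, 7, 3] cursor@8
After 4 (prev): list=[8, 1, 5, 9, 7, 3] cursor@8
After 5 (next): list=[8, 1, 5, 9, 7, 3] cursor@1
After 6 (delete_current): list=[8, 5, 9, 7, 3] cursor@5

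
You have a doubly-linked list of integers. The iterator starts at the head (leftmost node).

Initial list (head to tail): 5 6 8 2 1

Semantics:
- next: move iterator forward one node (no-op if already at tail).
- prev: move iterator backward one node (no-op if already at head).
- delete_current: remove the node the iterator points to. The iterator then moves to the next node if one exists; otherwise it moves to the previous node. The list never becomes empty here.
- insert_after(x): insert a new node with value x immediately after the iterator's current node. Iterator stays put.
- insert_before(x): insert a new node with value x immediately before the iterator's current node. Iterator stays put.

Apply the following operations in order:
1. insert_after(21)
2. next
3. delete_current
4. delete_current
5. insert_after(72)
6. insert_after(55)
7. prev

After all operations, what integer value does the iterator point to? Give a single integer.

Answer: 5

Derivation:
After 1 (insert_after(21)): list=[5, 21, 6, 8, 2, 1] cursor@5
After 2 (next): list=[5, 21, 6, 8, 2, 1] cursor@21
After 3 (delete_current): list=[5, 6, 8, 2, 1] cursor@6
After 4 (delete_current): list=[5, 8, 2, 1] cursor@8
After 5 (insert_after(72)): list=[5, 8, 72, 2, 1] cursor@8
After 6 (insert_after(55)): list=[5, 8, 55, 72, 2, 1] cursor@8
After 7 (prev): list=[5, 8, 55, 72, 2, 1] cursor@5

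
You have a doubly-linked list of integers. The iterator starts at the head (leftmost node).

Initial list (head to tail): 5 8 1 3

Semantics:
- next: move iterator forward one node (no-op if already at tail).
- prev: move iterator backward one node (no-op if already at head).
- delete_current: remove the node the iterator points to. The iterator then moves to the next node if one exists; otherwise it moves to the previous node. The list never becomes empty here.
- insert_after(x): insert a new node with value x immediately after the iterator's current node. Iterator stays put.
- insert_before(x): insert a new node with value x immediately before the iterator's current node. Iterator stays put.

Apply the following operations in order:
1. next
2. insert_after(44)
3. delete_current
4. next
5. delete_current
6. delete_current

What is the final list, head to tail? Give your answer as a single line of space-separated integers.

Answer: 5 44

Derivation:
After 1 (next): list=[5, 8, 1, 3] cursor@8
After 2 (insert_after(44)): list=[5, 8, 44, 1, 3] cursor@8
After 3 (delete_current): list=[5, 44, 1, 3] cursor@44
After 4 (next): list=[5, 44, 1, 3] cursor@1
After 5 (delete_current): list=[5, 44, 3] cursor@3
After 6 (delete_current): list=[5, 44] cursor@44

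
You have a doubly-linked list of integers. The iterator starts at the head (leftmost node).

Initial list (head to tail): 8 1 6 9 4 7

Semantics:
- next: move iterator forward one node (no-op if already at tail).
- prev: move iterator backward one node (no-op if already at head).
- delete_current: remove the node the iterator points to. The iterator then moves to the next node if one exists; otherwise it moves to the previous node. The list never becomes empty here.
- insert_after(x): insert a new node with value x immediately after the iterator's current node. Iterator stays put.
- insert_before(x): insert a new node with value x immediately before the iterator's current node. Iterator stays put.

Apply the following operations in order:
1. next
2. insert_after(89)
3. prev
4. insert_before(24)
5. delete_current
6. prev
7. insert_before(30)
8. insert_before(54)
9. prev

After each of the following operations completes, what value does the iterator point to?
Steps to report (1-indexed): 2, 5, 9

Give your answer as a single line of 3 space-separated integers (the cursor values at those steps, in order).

Answer: 1 1 54

Derivation:
After 1 (next): list=[8, 1, 6, 9, 4, 7] cursor@1
After 2 (insert_after(89)): list=[8, 1, 89, 6, 9, 4, 7] cursor@1
After 3 (prev): list=[8, 1, 89, 6, 9, 4, 7] cursor@8
After 4 (insert_before(24)): list=[24, 8, 1, 89, 6, 9, 4, 7] cursor@8
After 5 (delete_current): list=[24, 1, 89, 6, 9, 4, 7] cursor@1
After 6 (prev): list=[24, 1, 89, 6, 9, 4, 7] cursor@24
After 7 (insert_before(30)): list=[30, 24, 1, 89, 6, 9, 4, 7] cursor@24
After 8 (insert_before(54)): list=[30, 54, 24, 1, 89, 6, 9, 4, 7] cursor@24
After 9 (prev): list=[30, 54, 24, 1, 89, 6, 9, 4, 7] cursor@54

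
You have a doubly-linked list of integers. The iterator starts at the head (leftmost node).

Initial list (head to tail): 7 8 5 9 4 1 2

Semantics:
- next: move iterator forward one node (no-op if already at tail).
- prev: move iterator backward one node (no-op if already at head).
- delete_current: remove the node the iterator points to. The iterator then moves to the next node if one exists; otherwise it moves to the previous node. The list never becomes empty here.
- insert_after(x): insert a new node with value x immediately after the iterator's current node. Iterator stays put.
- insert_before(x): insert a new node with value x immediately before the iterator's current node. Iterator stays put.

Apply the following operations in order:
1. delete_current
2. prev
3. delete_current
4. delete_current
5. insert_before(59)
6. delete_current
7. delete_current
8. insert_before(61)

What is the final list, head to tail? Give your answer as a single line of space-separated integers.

After 1 (delete_current): list=[8, 5, 9, 4, 1, 2] cursor@8
After 2 (prev): list=[8, 5, 9, 4, 1, 2] cursor@8
After 3 (delete_current): list=[5, 9, 4, 1, 2] cursor@5
After 4 (delete_current): list=[9, 4, 1, 2] cursor@9
After 5 (insert_before(59)): list=[59, 9, 4, 1, 2] cursor@9
After 6 (delete_current): list=[59, 4, 1, 2] cursor@4
After 7 (delete_current): list=[59, 1, 2] cursor@1
After 8 (insert_before(61)): list=[59, 61, 1, 2] cursor@1

Answer: 59 61 1 2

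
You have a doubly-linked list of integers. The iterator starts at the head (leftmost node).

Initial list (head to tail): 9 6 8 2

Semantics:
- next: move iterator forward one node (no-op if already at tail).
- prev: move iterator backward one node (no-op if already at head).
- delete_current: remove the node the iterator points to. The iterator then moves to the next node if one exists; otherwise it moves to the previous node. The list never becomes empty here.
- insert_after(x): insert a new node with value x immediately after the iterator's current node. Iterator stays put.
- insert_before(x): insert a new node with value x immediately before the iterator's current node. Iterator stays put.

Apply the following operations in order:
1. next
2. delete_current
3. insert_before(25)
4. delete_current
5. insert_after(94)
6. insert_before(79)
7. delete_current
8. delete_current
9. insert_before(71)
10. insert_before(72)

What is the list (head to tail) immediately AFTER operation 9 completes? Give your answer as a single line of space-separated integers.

Answer: 9 25 71 79

Derivation:
After 1 (next): list=[9, 6, 8, 2] cursor@6
After 2 (delete_current): list=[9, 8, 2] cursor@8
After 3 (insert_before(25)): list=[9, 25, 8, 2] cursor@8
After 4 (delete_current): list=[9, 25, 2] cursor@2
After 5 (insert_after(94)): list=[9, 25, 2, 94] cursor@2
After 6 (insert_before(79)): list=[9, 25, 79, 2, 94] cursor@2
After 7 (delete_current): list=[9, 25, 79, 94] cursor@94
After 8 (delete_current): list=[9, 25, 79] cursor@79
After 9 (insert_before(71)): list=[9, 25, 71, 79] cursor@79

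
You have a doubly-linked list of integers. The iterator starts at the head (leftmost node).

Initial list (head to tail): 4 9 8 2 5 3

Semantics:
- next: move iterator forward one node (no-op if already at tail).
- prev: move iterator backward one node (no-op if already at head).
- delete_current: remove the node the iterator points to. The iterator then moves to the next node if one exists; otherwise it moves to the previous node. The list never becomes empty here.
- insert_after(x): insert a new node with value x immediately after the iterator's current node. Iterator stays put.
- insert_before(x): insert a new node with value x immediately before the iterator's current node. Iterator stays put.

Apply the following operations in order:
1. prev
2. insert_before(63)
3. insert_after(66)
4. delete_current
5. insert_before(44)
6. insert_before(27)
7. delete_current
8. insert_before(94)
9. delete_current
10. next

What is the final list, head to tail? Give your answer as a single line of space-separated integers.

Answer: 63 44 27 94 8 2 5 3

Derivation:
After 1 (prev): list=[4, 9, 8, 2, 5, 3] cursor@4
After 2 (insert_before(63)): list=[63, 4, 9, 8, 2, 5, 3] cursor@4
After 3 (insert_after(66)): list=[63, 4, 66, 9, 8, 2, 5, 3] cursor@4
After 4 (delete_current): list=[63, 66, 9, 8, 2, 5, 3] cursor@66
After 5 (insert_before(44)): list=[63, 44, 66, 9, 8, 2, 5, 3] cursor@66
After 6 (insert_before(27)): list=[63, 44, 27, 66, 9, 8, 2, 5, 3] cursor@66
After 7 (delete_current): list=[63, 44, 27, 9, 8, 2, 5, 3] cursor@9
After 8 (insert_before(94)): list=[63, 44, 27, 94, 9, 8, 2, 5, 3] cursor@9
After 9 (delete_current): list=[63, 44, 27, 94, 8, 2, 5, 3] cursor@8
After 10 (next): list=[63, 44, 27, 94, 8, 2, 5, 3] cursor@2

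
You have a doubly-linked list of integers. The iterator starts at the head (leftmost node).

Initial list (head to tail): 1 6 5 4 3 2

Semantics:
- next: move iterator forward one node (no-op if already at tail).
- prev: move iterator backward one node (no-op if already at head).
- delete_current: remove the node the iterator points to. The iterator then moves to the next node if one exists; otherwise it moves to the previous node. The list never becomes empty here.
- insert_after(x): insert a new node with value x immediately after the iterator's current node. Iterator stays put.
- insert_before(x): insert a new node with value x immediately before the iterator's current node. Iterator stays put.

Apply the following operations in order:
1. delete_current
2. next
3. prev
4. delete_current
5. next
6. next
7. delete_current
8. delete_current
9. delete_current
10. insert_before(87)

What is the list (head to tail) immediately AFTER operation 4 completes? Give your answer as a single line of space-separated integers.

Answer: 5 4 3 2

Derivation:
After 1 (delete_current): list=[6, 5, 4, 3, 2] cursor@6
After 2 (next): list=[6, 5, 4, 3, 2] cursor@5
After 3 (prev): list=[6, 5, 4, 3, 2] cursor@6
After 4 (delete_current): list=[5, 4, 3, 2] cursor@5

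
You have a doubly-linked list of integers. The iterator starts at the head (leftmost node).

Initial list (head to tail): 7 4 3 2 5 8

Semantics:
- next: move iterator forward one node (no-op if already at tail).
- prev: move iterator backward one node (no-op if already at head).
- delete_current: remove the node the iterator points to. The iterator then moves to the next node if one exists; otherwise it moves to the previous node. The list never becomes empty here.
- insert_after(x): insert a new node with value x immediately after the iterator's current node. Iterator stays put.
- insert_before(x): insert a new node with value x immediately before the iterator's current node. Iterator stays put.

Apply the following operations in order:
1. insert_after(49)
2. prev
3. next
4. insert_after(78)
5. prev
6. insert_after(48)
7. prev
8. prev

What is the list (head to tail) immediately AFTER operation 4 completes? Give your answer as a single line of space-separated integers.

Answer: 7 49 78 4 3 2 5 8

Derivation:
After 1 (insert_after(49)): list=[7, 49, 4, 3, 2, 5, 8] cursor@7
After 2 (prev): list=[7, 49, 4, 3, 2, 5, 8] cursor@7
After 3 (next): list=[7, 49, 4, 3, 2, 5, 8] cursor@49
After 4 (insert_after(78)): list=[7, 49, 78, 4, 3, 2, 5, 8] cursor@49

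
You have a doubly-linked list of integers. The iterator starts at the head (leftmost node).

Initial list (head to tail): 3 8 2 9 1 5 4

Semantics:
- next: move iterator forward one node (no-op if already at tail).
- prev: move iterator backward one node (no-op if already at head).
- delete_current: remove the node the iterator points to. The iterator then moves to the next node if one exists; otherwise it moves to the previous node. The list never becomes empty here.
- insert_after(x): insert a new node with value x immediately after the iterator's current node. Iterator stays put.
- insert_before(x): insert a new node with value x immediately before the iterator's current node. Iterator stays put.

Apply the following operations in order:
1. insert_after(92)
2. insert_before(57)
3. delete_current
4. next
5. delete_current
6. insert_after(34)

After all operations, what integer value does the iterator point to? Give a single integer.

Answer: 2

Derivation:
After 1 (insert_after(92)): list=[3, 92, 8, 2, 9, 1, 5, 4] cursor@3
After 2 (insert_before(57)): list=[57, 3, 92, 8, 2, 9, 1, 5, 4] cursor@3
After 3 (delete_current): list=[57, 92, 8, 2, 9, 1, 5, 4] cursor@92
After 4 (next): list=[57, 92, 8, 2, 9, 1, 5, 4] cursor@8
After 5 (delete_current): list=[57, 92, 2, 9, 1, 5, 4] cursor@2
After 6 (insert_after(34)): list=[57, 92, 2, 34, 9, 1, 5, 4] cursor@2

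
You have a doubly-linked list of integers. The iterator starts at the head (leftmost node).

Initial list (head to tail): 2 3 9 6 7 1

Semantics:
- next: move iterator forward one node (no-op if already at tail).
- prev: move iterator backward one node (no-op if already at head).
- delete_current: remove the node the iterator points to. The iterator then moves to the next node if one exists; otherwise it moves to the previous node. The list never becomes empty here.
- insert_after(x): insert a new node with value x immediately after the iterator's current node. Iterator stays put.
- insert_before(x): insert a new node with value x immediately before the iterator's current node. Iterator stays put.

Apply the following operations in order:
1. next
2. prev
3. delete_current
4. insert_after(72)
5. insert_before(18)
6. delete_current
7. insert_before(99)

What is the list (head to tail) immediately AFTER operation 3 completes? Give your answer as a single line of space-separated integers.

Answer: 3 9 6 7 1

Derivation:
After 1 (next): list=[2, 3, 9, 6, 7, 1] cursor@3
After 2 (prev): list=[2, 3, 9, 6, 7, 1] cursor@2
After 3 (delete_current): list=[3, 9, 6, 7, 1] cursor@3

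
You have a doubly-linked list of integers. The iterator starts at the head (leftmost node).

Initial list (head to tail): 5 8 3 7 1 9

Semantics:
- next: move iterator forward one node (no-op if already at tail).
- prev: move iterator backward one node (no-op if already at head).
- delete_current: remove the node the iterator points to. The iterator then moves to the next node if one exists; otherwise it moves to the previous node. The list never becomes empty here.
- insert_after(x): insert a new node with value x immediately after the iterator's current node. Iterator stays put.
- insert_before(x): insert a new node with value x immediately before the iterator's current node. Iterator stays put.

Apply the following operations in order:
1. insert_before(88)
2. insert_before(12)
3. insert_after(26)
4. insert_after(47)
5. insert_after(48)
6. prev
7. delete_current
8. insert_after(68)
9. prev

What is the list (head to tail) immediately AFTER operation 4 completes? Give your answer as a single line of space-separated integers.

After 1 (insert_before(88)): list=[88, 5, 8, 3, 7, 1, 9] cursor@5
After 2 (insert_before(12)): list=[88, 12, 5, 8, 3, 7, 1, 9] cursor@5
After 3 (insert_after(26)): list=[88, 12, 5, 26, 8, 3, 7, 1, 9] cursor@5
After 4 (insert_after(47)): list=[88, 12, 5, 47, 26, 8, 3, 7, 1, 9] cursor@5

Answer: 88 12 5 47 26 8 3 7 1 9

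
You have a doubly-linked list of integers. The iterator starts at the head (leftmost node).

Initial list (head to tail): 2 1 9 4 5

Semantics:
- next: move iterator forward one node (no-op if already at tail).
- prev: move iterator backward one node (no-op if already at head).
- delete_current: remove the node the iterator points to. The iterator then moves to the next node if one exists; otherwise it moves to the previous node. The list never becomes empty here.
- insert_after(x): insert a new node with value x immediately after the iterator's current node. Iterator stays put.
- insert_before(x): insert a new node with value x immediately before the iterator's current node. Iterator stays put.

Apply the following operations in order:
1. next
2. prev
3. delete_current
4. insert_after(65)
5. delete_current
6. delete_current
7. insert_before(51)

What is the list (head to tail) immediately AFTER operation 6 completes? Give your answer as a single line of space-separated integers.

After 1 (next): list=[2, 1, 9, 4, 5] cursor@1
After 2 (prev): list=[2, 1, 9, 4, 5] cursor@2
After 3 (delete_current): list=[1, 9, 4, 5] cursor@1
After 4 (insert_after(65)): list=[1, 65, 9, 4, 5] cursor@1
After 5 (delete_current): list=[65, 9, 4, 5] cursor@65
After 6 (delete_current): list=[9, 4, 5] cursor@9

Answer: 9 4 5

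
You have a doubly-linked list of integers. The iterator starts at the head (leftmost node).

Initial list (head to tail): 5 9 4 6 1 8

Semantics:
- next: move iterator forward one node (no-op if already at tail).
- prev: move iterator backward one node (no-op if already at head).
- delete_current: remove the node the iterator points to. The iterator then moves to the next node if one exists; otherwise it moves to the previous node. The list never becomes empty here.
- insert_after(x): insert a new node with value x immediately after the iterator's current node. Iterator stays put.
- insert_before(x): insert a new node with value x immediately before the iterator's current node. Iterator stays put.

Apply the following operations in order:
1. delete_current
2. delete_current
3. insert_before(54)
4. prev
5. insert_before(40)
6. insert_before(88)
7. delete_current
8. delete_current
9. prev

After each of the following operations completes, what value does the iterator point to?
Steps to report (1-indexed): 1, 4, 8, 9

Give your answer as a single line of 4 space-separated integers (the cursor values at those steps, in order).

After 1 (delete_current): list=[9, 4, 6, 1, 8] cursor@9
After 2 (delete_current): list=[4, 6, 1, 8] cursor@4
After 3 (insert_before(54)): list=[54, 4, 6, 1, 8] cursor@4
After 4 (prev): list=[54, 4, 6, 1, 8] cursor@54
After 5 (insert_before(40)): list=[40, 54, 4, 6, 1, 8] cursor@54
After 6 (insert_before(88)): list=[40, 88, 54, 4, 6, 1, 8] cursor@54
After 7 (delete_current): list=[40, 88, 4, 6, 1, 8] cursor@4
After 8 (delete_current): list=[40, 88, 6, 1, 8] cursor@6
After 9 (prev): list=[40, 88, 6, 1, 8] cursor@88

Answer: 9 54 6 88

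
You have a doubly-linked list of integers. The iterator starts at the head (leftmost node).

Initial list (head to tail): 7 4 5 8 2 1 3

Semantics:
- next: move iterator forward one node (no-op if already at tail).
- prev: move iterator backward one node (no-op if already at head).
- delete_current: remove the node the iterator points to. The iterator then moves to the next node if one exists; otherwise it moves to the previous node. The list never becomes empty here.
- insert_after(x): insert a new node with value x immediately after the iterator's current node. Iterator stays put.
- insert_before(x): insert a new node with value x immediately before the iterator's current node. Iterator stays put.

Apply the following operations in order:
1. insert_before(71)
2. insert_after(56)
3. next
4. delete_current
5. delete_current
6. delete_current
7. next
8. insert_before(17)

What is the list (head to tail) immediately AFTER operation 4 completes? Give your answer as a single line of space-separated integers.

After 1 (insert_before(71)): list=[71, 7, 4, 5, 8, 2, 1, 3] cursor@7
After 2 (insert_after(56)): list=[71, 7, 56, 4, 5, 8, 2, 1, 3] cursor@7
After 3 (next): list=[71, 7, 56, 4, 5, 8, 2, 1, 3] cursor@56
After 4 (delete_current): list=[71, 7, 4, 5, 8, 2, 1, 3] cursor@4

Answer: 71 7 4 5 8 2 1 3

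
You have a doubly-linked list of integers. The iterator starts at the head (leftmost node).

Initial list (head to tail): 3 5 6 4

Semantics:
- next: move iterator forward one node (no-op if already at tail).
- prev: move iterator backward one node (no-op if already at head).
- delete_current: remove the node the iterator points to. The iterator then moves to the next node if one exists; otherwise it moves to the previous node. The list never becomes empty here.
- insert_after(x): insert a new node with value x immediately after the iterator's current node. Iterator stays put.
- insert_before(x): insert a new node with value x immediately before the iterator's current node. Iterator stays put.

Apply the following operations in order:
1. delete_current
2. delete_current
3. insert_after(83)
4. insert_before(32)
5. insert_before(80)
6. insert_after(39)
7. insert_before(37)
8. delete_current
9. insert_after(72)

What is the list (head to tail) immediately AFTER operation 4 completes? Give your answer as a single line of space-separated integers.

After 1 (delete_current): list=[5, 6, 4] cursor@5
After 2 (delete_current): list=[6, 4] cursor@6
After 3 (insert_after(83)): list=[6, 83, 4] cursor@6
After 4 (insert_before(32)): list=[32, 6, 83, 4] cursor@6

Answer: 32 6 83 4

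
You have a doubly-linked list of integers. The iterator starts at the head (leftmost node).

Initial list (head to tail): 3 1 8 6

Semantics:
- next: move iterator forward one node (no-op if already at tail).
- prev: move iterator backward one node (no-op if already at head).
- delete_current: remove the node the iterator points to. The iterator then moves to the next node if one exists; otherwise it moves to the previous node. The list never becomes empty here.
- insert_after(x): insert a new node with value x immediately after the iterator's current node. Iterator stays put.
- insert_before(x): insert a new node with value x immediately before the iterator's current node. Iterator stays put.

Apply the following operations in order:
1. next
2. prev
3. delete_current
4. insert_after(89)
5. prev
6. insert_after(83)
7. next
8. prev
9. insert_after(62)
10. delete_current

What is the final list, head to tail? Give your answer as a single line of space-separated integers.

After 1 (next): list=[3, 1, 8, 6] cursor@1
After 2 (prev): list=[3, 1, 8, 6] cursor@3
After 3 (delete_current): list=[1, 8, 6] cursor@1
After 4 (insert_after(89)): list=[1, 89, 8, 6] cursor@1
After 5 (prev): list=[1, 89, 8, 6] cursor@1
After 6 (insert_after(83)): list=[1, 83, 89, 8, 6] cursor@1
After 7 (next): list=[1, 83, 89, 8, 6] cursor@83
After 8 (prev): list=[1, 83, 89, 8, 6] cursor@1
After 9 (insert_after(62)): list=[1, 62, 83, 89, 8, 6] cursor@1
After 10 (delete_current): list=[62, 83, 89, 8, 6] cursor@62

Answer: 62 83 89 8 6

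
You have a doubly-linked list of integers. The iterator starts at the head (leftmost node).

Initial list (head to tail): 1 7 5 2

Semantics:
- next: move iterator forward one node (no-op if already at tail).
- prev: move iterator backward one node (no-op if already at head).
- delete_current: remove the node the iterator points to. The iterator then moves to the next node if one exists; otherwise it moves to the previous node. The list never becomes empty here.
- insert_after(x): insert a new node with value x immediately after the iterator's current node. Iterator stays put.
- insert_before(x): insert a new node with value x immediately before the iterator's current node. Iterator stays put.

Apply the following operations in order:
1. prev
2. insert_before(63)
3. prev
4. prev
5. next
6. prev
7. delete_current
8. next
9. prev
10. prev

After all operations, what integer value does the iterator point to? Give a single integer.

After 1 (prev): list=[1, 7, 5, 2] cursor@1
After 2 (insert_before(63)): list=[63, 1, 7, 5, 2] cursor@1
After 3 (prev): list=[63, 1, 7, 5, 2] cursor@63
After 4 (prev): list=[63, 1, 7, 5, 2] cursor@63
After 5 (next): list=[63, 1, 7, 5, 2] cursor@1
After 6 (prev): list=[63, 1, 7, 5, 2] cursor@63
After 7 (delete_current): list=[1, 7, 5, 2] cursor@1
After 8 (next): list=[1, 7, 5, 2] cursor@7
After 9 (prev): list=[1, 7, 5, 2] cursor@1
After 10 (prev): list=[1, 7, 5, 2] cursor@1

Answer: 1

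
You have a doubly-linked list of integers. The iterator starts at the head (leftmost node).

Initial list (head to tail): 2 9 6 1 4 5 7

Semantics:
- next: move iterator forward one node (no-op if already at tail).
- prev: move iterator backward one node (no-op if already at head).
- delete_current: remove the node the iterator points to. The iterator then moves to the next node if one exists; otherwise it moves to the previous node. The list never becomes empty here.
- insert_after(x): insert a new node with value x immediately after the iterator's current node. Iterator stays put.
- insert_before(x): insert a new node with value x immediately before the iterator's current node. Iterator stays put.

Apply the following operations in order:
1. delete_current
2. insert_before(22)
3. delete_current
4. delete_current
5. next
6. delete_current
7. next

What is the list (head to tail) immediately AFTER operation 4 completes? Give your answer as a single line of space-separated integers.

Answer: 22 1 4 5 7

Derivation:
After 1 (delete_current): list=[9, 6, 1, 4, 5, 7] cursor@9
After 2 (insert_before(22)): list=[22, 9, 6, 1, 4, 5, 7] cursor@9
After 3 (delete_current): list=[22, 6, 1, 4, 5, 7] cursor@6
After 4 (delete_current): list=[22, 1, 4, 5, 7] cursor@1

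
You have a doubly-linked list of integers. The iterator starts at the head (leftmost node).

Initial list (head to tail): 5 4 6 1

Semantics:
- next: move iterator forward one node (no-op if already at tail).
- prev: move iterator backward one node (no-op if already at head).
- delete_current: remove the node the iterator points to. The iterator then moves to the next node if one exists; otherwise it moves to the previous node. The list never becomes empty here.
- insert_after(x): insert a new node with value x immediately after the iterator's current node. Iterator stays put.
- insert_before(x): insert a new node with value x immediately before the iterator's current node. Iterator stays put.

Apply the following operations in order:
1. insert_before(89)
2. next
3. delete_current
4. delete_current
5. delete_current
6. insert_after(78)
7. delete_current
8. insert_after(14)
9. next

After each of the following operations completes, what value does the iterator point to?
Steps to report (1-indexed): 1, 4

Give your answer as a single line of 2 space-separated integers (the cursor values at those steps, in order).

After 1 (insert_before(89)): list=[89, 5, 4, 6, 1] cursor@5
After 2 (next): list=[89, 5, 4, 6, 1] cursor@4
After 3 (delete_current): list=[89, 5, 6, 1] cursor@6
After 4 (delete_current): list=[89, 5, 1] cursor@1
After 5 (delete_current): list=[89, 5] cursor@5
After 6 (insert_after(78)): list=[89, 5, 78] cursor@5
After 7 (delete_current): list=[89, 78] cursor@78
After 8 (insert_after(14)): list=[89, 78, 14] cursor@78
After 9 (next): list=[89, 78, 14] cursor@14

Answer: 5 1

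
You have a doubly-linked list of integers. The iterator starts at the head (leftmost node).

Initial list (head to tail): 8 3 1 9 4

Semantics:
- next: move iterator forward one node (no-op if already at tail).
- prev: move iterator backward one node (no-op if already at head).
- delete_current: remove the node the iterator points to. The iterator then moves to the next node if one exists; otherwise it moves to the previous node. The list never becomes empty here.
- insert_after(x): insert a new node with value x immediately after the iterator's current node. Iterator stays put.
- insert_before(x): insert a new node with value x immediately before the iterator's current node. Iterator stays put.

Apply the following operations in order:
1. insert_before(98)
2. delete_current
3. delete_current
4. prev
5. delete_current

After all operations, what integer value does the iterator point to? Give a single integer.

Answer: 1

Derivation:
After 1 (insert_before(98)): list=[98, 8, 3, 1, 9, 4] cursor@8
After 2 (delete_current): list=[98, 3, 1, 9, 4] cursor@3
After 3 (delete_current): list=[98, 1, 9, 4] cursor@1
After 4 (prev): list=[98, 1, 9, 4] cursor@98
After 5 (delete_current): list=[1, 9, 4] cursor@1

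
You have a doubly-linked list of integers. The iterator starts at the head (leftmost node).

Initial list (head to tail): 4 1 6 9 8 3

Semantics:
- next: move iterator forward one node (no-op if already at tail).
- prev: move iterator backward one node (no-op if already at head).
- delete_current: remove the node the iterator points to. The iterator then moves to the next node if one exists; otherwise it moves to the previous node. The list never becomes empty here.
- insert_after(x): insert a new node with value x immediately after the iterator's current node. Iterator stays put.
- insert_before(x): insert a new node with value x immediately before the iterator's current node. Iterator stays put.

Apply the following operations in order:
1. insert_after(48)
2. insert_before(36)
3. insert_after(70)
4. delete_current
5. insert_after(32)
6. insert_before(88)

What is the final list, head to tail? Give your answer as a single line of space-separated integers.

After 1 (insert_after(48)): list=[4, 48, 1, 6, 9, 8, 3] cursor@4
After 2 (insert_before(36)): list=[36, 4, 48, 1, 6, 9, 8, 3] cursor@4
After 3 (insert_after(70)): list=[36, 4, 70, 48, 1, 6, 9, 8, 3] cursor@4
After 4 (delete_current): list=[36, 70, 48, 1, 6, 9, 8, 3] cursor@70
After 5 (insert_after(32)): list=[36, 70, 32, 48, 1, 6, 9, 8, 3] cursor@70
After 6 (insert_before(88)): list=[36, 88, 70, 32, 48, 1, 6, 9, 8, 3] cursor@70

Answer: 36 88 70 32 48 1 6 9 8 3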